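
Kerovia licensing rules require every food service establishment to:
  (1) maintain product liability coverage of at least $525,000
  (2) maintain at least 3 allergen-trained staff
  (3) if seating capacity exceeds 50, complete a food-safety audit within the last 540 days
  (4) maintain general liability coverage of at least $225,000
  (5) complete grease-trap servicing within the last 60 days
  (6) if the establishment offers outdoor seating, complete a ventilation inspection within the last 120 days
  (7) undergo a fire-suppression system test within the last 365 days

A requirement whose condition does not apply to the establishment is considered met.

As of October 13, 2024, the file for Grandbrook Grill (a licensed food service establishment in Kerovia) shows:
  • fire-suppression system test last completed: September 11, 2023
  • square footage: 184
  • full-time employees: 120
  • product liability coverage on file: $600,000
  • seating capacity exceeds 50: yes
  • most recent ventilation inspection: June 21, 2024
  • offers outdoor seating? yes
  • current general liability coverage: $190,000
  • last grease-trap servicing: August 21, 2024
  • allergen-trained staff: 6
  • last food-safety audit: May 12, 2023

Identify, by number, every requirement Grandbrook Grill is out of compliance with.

1. product liability coverage $600,000 ≥ $525,000 → met
2. allergen-trained staff 6 ≥ 3 → met
3. condition 'seating capacity exceeds 50' holds; food-safety audit 520 days ago vs limit 540 → met
4. general liability coverage $190,000 < $225,000 → not met
5. grease-trap servicing 53 days ago vs limit 60 → met
6. condition 'offers outdoor seating' holds; ventilation inspection 114 days ago vs limit 120 → met
7. fire-suppression system test 398 days ago vs limit 365 → not met
Not met: 4, 7

4, 7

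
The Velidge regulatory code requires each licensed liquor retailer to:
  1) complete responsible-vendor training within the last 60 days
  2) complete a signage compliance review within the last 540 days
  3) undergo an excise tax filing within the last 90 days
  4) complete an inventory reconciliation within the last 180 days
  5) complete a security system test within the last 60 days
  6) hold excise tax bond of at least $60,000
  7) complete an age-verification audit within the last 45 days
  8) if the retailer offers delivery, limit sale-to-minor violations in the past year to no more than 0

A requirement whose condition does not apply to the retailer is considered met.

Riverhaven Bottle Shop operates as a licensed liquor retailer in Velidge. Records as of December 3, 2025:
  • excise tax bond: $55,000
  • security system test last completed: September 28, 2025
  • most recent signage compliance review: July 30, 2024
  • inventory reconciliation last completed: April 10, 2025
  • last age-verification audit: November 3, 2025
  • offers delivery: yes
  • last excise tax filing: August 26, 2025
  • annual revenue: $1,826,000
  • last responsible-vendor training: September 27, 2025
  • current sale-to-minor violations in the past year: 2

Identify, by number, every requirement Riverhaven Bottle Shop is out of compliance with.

1, 3, 4, 5, 6, 8

1. responsible-vendor training 67 days ago vs limit 60 → not met
2. signage compliance review 491 days ago vs limit 540 → met
3. excise tax filing 99 days ago vs limit 90 → not met
4. inventory reconciliation 237 days ago vs limit 180 → not met
5. security system test 66 days ago vs limit 60 → not met
6. excise tax bond $55,000 < $60,000 → not met
7. age-verification audit 30 days ago vs limit 45 → met
8. condition 'offers delivery' holds; sale-to-minor violations in the past year 2 > 0 → not met
Not met: 1, 3, 4, 5, 6, 8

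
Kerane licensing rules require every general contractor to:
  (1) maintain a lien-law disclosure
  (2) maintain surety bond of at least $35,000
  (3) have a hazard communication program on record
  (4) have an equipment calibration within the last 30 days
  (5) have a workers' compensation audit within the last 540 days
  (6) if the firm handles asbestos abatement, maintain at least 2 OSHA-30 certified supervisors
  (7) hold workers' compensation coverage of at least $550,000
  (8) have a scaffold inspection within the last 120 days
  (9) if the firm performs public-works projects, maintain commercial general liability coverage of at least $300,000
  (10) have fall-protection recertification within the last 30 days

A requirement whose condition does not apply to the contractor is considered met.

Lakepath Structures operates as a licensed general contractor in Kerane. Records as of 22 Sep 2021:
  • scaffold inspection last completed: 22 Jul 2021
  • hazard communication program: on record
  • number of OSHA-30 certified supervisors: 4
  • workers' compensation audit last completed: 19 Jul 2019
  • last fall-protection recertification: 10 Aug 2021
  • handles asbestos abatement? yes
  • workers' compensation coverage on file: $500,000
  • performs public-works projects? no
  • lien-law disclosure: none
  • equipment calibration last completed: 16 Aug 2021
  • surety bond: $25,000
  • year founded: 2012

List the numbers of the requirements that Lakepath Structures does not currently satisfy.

1. lien-law disclosure absent → not met
2. surety bond $25,000 < $35,000 → not met
3. hazard communication program present → met
4. equipment calibration 37 days ago vs limit 30 → not met
5. workers' compensation audit 796 days ago vs limit 540 → not met
6. condition 'handles asbestos abatement' holds; OSHA-30 certified supervisors 4 ≥ 2 → met
7. workers' compensation coverage $500,000 < $550,000 → not met
8. scaffold inspection 62 days ago vs limit 120 → met
9. condition 'performs public-works projects' does not hold → requirement n/a → met
10. fall-protection recertification 43 days ago vs limit 30 → not met
Not met: 1, 2, 4, 5, 7, 10

1, 2, 4, 5, 7, 10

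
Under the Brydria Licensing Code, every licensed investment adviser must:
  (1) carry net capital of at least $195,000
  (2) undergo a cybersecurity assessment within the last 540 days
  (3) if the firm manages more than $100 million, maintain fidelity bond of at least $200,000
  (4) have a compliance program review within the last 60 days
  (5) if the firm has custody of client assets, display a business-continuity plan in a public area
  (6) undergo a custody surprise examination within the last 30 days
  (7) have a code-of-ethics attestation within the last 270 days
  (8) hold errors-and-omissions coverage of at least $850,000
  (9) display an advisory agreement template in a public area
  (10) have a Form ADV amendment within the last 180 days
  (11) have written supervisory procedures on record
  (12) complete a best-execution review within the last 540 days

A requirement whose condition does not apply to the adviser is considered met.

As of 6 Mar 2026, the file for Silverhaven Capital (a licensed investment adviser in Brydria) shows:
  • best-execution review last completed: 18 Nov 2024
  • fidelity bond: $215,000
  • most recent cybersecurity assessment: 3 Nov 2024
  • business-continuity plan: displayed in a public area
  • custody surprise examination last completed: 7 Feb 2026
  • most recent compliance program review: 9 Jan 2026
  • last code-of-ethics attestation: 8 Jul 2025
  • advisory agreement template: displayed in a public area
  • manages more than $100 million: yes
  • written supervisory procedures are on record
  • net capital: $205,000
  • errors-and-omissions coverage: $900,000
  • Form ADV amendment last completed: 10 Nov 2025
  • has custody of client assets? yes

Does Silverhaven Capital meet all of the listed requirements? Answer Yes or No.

Yes

1. net capital $205,000 ≥ $195,000 → met
2. cybersecurity assessment 488 days ago vs limit 540 → met
3. condition 'manages more than $100 million' holds; fidelity bond $215,000 ≥ $200,000 → met
4. compliance program review 56 days ago vs limit 60 → met
5. condition 'has custody of client assets' holds; business-continuity plan present → met
6. custody surprise examination 27 days ago vs limit 30 → met
7. code-of-ethics attestation 241 days ago vs limit 270 → met
8. errors-and-omissions coverage $900,000 ≥ $850,000 → met
9. advisory agreement template present → met
10. Form ADV amendment 116 days ago vs limit 180 → met
11. written supervisory procedures present → met
12. best-execution review 473 days ago vs limit 540 → met
All met.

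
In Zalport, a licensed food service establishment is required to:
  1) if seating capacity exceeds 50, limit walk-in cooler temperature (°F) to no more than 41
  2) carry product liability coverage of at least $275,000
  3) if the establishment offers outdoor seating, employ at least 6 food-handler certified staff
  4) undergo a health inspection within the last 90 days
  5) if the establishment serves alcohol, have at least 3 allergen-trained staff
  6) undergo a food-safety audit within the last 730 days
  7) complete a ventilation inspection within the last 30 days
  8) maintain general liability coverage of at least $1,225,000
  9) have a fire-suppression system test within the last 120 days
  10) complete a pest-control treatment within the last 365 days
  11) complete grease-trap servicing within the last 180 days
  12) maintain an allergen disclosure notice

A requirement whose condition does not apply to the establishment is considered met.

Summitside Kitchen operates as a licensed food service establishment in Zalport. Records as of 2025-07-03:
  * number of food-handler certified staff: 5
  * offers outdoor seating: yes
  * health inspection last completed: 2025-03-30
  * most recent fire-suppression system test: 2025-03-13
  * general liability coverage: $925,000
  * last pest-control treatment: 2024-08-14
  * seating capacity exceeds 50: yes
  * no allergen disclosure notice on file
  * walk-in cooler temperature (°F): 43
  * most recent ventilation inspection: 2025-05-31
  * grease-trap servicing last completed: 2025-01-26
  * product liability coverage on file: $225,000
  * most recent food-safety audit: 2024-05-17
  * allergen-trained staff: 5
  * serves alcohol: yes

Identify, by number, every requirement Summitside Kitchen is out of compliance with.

1. condition 'seating capacity exceeds 50' holds; walk-in cooler temperature (°F) 43 > 41 → not met
2. product liability coverage $225,000 < $275,000 → not met
3. condition 'offers outdoor seating' holds; food-handler certified staff 5 < 6 → not met
4. health inspection 95 days ago vs limit 90 → not met
5. condition 'serves alcohol' holds; allergen-trained staff 5 ≥ 3 → met
6. food-safety audit 412 days ago vs limit 730 → met
7. ventilation inspection 33 days ago vs limit 30 → not met
8. general liability coverage $925,000 < $1,225,000 → not met
9. fire-suppression system test 112 days ago vs limit 120 → met
10. pest-control treatment 323 days ago vs limit 365 → met
11. grease-trap servicing 158 days ago vs limit 180 → met
12. allergen disclosure notice absent → not met
Not met: 1, 2, 3, 4, 7, 8, 12

1, 2, 3, 4, 7, 8, 12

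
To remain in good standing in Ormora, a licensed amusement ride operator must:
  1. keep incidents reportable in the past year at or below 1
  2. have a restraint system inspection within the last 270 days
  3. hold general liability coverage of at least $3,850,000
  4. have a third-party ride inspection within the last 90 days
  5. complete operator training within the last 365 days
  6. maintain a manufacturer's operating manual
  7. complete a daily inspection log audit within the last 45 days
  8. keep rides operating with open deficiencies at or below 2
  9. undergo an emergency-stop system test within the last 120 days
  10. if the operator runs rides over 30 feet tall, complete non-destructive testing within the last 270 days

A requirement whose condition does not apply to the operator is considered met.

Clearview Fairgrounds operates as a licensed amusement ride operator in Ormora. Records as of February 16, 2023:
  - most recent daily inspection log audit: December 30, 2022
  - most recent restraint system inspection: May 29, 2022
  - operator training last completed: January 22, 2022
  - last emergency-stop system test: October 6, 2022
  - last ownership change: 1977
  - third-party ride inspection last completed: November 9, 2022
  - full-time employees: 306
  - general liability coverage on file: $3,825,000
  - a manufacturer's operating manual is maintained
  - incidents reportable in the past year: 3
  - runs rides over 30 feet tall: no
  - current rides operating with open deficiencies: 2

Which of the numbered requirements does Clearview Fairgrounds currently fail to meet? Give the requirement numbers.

1, 3, 4, 5, 7, 9

1. incidents reportable in the past year 3 > 1 → not met
2. restraint system inspection 263 days ago vs limit 270 → met
3. general liability coverage $3,825,000 < $3,850,000 → not met
4. third-party ride inspection 99 days ago vs limit 90 → not met
5. operator training 390 days ago vs limit 365 → not met
6. manufacturer's operating manual present → met
7. daily inspection log audit 48 days ago vs limit 45 → not met
8. rides operating with open deficiencies 2 ≤ 2 → met
9. emergency-stop system test 133 days ago vs limit 120 → not met
10. condition 'runs rides over 30 feet tall' does not hold → requirement n/a → met
Not met: 1, 3, 4, 5, 7, 9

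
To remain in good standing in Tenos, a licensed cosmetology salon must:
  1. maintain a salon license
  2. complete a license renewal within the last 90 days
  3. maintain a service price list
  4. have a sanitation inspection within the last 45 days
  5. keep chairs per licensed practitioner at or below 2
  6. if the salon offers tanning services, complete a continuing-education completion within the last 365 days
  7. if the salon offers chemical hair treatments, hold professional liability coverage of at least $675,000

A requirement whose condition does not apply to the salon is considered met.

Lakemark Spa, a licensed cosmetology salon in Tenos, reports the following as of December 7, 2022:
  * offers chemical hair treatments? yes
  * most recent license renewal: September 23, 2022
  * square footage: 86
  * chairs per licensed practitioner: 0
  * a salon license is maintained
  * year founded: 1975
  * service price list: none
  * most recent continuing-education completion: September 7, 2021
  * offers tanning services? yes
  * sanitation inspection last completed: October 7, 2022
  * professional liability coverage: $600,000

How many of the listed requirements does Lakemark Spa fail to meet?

4

1. salon license present → met
2. license renewal 75 days ago vs limit 90 → met
3. service price list absent → not met
4. sanitation inspection 61 days ago vs limit 45 → not met
5. chairs per licensed practitioner 0 ≤ 2 → met
6. condition 'offers tanning services' holds; continuing-education completion 456 days ago vs limit 365 → not met
7. condition 'offers chemical hair treatments' holds; professional liability coverage $600,000 < $675,000 → not met
Not met: 4 of 7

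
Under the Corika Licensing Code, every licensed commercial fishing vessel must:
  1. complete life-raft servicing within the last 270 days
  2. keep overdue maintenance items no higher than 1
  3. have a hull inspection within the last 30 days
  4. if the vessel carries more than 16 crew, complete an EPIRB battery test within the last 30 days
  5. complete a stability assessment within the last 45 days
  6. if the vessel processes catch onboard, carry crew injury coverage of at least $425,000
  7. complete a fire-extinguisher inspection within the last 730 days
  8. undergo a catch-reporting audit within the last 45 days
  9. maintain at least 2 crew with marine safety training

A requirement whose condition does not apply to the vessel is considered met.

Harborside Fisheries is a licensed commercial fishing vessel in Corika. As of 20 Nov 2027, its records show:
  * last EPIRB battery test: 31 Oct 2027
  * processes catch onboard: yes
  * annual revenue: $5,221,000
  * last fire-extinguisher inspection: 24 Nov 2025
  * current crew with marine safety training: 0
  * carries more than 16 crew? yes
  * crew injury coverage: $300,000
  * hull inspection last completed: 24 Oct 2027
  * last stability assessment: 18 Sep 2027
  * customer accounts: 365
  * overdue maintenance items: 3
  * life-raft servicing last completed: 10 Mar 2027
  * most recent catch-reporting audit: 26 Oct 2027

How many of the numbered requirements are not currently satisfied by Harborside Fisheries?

1. life-raft servicing 255 days ago vs limit 270 → met
2. overdue maintenance items 3 > 1 → not met
3. hull inspection 27 days ago vs limit 30 → met
4. condition 'carries more than 16 crew' holds; EPIRB battery test 20 days ago vs limit 30 → met
5. stability assessment 63 days ago vs limit 45 → not met
6. condition 'processes catch onboard' holds; crew injury coverage $300,000 < $425,000 → not met
7. fire-extinguisher inspection 726 days ago vs limit 730 → met
8. catch-reporting audit 25 days ago vs limit 45 → met
9. crew with marine safety training 0 < 2 → not met
Not met: 4 of 9

4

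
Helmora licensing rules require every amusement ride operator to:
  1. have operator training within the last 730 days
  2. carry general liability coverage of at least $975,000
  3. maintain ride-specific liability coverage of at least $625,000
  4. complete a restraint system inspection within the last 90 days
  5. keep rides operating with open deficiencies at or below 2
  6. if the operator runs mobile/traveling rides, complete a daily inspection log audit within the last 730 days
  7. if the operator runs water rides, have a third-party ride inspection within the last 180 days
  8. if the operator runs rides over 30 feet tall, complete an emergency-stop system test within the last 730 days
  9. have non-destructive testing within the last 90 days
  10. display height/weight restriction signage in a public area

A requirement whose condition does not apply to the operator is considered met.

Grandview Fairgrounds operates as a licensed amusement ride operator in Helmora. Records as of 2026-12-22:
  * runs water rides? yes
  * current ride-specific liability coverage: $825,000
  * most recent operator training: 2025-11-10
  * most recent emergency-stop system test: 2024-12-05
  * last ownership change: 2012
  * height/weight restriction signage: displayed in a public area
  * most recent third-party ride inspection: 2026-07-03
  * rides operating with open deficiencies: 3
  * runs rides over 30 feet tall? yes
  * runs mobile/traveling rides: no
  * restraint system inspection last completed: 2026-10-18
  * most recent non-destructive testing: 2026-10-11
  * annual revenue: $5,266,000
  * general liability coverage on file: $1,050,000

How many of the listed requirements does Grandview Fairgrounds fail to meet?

1. operator training 407 days ago vs limit 730 → met
2. general liability coverage $1,050,000 ≥ $975,000 → met
3. ride-specific liability coverage $825,000 ≥ $625,000 → met
4. restraint system inspection 65 days ago vs limit 90 → met
5. rides operating with open deficiencies 3 > 2 → not met
6. condition 'runs mobile/traveling rides' does not hold → requirement n/a → met
7. condition 'runs water rides' holds; third-party ride inspection 172 days ago vs limit 180 → met
8. condition 'runs rides over 30 feet tall' holds; emergency-stop system test 747 days ago vs limit 730 → not met
9. non-destructive testing 72 days ago vs limit 90 → met
10. height/weight restriction signage present → met
Not met: 2 of 10

2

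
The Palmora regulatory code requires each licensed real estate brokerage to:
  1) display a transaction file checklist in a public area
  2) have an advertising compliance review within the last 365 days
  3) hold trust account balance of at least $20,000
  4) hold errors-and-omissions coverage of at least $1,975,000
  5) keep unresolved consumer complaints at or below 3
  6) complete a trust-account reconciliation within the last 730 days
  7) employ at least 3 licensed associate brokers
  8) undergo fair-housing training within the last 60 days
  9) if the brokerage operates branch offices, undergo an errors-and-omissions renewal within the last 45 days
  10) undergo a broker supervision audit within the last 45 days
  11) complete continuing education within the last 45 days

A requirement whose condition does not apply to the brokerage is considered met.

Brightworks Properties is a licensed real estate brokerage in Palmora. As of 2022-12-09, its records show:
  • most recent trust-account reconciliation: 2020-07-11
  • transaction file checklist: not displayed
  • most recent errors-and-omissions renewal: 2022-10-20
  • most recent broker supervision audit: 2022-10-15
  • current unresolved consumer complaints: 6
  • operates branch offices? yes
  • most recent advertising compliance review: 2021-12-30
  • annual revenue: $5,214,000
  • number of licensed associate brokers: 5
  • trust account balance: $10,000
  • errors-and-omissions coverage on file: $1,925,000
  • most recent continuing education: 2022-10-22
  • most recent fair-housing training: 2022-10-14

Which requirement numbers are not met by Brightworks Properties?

1. transaction file checklist absent → not met
2. advertising compliance review 344 days ago vs limit 365 → met
3. trust account balance $10,000 < $20,000 → not met
4. errors-and-omissions coverage $1,925,000 < $1,975,000 → not met
5. unresolved consumer complaints 6 > 3 → not met
6. trust-account reconciliation 881 days ago vs limit 730 → not met
7. licensed associate brokers 5 ≥ 3 → met
8. fair-housing training 56 days ago vs limit 60 → met
9. condition 'operates branch offices' holds; errors-and-omissions renewal 50 days ago vs limit 45 → not met
10. broker supervision audit 55 days ago vs limit 45 → not met
11. continuing education 48 days ago vs limit 45 → not met
Not met: 1, 3, 4, 5, 6, 9, 10, 11

1, 3, 4, 5, 6, 9, 10, 11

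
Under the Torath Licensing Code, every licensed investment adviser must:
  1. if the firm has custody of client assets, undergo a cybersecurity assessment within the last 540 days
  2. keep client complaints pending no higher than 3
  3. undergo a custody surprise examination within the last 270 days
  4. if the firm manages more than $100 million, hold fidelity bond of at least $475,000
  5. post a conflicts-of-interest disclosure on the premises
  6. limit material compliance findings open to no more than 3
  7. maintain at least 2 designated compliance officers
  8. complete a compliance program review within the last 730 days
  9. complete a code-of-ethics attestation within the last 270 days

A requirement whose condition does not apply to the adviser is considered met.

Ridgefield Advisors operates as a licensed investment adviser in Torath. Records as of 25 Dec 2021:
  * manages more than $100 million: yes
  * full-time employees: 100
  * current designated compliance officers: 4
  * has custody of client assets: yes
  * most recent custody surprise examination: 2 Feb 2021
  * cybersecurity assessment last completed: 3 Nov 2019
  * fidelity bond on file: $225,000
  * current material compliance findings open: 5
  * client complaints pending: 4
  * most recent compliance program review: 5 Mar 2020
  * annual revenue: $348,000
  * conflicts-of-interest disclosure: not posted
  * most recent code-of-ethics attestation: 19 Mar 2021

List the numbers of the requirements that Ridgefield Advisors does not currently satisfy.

1, 2, 3, 4, 5, 6, 9

1. condition 'has custody of client assets' holds; cybersecurity assessment 783 days ago vs limit 540 → not met
2. client complaints pending 4 > 3 → not met
3. custody surprise examination 326 days ago vs limit 270 → not met
4. condition 'manages more than $100 million' holds; fidelity bond $225,000 < $475,000 → not met
5. conflicts-of-interest disclosure absent → not met
6. material compliance findings open 5 > 3 → not met
7. designated compliance officers 4 ≥ 2 → met
8. compliance program review 660 days ago vs limit 730 → met
9. code-of-ethics attestation 281 days ago vs limit 270 → not met
Not met: 1, 2, 3, 4, 5, 6, 9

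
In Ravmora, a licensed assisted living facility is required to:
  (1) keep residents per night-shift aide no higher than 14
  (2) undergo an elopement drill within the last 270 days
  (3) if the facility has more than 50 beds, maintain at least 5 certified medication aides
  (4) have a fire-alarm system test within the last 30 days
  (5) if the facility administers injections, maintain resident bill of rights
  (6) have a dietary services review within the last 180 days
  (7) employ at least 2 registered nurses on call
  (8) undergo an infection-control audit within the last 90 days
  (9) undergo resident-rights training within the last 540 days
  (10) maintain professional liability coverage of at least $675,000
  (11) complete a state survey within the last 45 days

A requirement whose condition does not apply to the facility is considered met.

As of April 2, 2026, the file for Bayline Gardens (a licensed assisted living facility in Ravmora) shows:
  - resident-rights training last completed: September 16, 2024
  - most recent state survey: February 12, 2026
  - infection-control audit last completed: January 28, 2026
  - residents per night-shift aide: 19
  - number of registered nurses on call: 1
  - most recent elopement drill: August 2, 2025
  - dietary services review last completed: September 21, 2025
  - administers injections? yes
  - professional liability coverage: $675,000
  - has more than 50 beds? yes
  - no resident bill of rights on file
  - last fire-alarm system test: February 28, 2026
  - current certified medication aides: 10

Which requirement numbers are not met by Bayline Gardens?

1, 4, 5, 6, 7, 9, 11

1. residents per night-shift aide 19 > 14 → not met
2. elopement drill 243 days ago vs limit 270 → met
3. condition 'has more than 50 beds' holds; certified medication aides 10 ≥ 5 → met
4. fire-alarm system test 33 days ago vs limit 30 → not met
5. condition 'administers injections' holds; resident bill of rights absent → not met
6. dietary services review 193 days ago vs limit 180 → not met
7. registered nurses on call 1 < 2 → not met
8. infection-control audit 64 days ago vs limit 90 → met
9. resident-rights training 563 days ago vs limit 540 → not met
10. professional liability coverage $675,000 ≥ $675,000 → met
11. state survey 49 days ago vs limit 45 → not met
Not met: 1, 4, 5, 6, 7, 9, 11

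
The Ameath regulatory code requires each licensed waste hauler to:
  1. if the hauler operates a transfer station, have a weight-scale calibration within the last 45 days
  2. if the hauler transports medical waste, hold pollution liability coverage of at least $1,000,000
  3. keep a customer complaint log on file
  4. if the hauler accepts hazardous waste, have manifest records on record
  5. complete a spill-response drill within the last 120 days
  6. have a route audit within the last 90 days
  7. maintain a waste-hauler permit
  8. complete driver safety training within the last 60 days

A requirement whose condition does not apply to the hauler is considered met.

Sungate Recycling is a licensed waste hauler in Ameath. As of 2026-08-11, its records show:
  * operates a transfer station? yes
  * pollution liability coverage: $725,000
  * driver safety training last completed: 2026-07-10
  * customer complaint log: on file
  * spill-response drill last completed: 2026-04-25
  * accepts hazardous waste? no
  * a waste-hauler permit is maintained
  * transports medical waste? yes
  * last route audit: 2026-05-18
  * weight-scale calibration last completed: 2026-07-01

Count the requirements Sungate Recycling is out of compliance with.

1. condition 'operates a transfer station' holds; weight-scale calibration 41 days ago vs limit 45 → met
2. condition 'transports medical waste' holds; pollution liability coverage $725,000 < $1,000,000 → not met
3. customer complaint log present → met
4. condition 'accepts hazardous waste' does not hold → requirement n/a → met
5. spill-response drill 108 days ago vs limit 120 → met
6. route audit 85 days ago vs limit 90 → met
7. waste-hauler permit present → met
8. driver safety training 32 days ago vs limit 60 → met
Not met: 1 of 8

1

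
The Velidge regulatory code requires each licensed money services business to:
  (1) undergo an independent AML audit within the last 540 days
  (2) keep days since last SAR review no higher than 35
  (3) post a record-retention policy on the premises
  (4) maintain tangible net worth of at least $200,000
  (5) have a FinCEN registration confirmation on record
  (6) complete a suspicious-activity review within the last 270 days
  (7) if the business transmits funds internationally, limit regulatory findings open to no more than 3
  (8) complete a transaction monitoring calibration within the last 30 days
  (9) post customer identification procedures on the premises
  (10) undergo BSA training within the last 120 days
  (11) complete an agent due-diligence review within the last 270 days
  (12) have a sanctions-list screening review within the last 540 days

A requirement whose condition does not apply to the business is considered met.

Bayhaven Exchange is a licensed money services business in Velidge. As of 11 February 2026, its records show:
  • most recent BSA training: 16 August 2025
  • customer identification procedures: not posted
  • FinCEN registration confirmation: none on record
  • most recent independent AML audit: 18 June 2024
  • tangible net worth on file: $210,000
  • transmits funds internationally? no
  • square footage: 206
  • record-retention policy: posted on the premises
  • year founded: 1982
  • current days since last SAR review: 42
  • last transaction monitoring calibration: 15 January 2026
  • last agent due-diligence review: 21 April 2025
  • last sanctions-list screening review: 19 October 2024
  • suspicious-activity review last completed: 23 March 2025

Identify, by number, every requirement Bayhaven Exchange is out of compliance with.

1, 2, 5, 6, 9, 10, 11

1. independent AML audit 603 days ago vs limit 540 → not met
2. days since last SAR review 42 > 35 → not met
3. record-retention policy present → met
4. tangible net worth $210,000 ≥ $200,000 → met
5. FinCEN registration confirmation absent → not met
6. suspicious-activity review 325 days ago vs limit 270 → not met
7. condition 'transmits funds internationally' does not hold → requirement n/a → met
8. transaction monitoring calibration 27 days ago vs limit 30 → met
9. customer identification procedures absent → not met
10. BSA training 179 days ago vs limit 120 → not met
11. agent due-diligence review 296 days ago vs limit 270 → not met
12. sanctions-list screening review 480 days ago vs limit 540 → met
Not met: 1, 2, 5, 6, 9, 10, 11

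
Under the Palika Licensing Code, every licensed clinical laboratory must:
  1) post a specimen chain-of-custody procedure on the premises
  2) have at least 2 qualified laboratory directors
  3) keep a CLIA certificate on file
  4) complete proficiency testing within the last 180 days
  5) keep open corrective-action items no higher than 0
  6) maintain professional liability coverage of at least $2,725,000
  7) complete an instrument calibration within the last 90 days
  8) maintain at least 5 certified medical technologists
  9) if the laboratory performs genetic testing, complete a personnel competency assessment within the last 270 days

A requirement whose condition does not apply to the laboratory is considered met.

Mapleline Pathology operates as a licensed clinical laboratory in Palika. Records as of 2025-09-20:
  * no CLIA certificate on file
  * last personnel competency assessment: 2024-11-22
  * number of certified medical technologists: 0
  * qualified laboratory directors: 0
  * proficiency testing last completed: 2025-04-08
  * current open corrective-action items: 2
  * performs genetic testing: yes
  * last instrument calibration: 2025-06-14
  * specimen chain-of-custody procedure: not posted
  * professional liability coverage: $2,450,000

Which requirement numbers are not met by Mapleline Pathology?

1, 2, 3, 5, 6, 7, 8, 9

1. specimen chain-of-custody procedure absent → not met
2. qualified laboratory directors 0 < 2 → not met
3. CLIA certificate absent → not met
4. proficiency testing 165 days ago vs limit 180 → met
5. open corrective-action items 2 > 0 → not met
6. professional liability coverage $2,450,000 < $2,725,000 → not met
7. instrument calibration 98 days ago vs limit 90 → not met
8. certified medical technologists 0 < 5 → not met
9. condition 'performs genetic testing' holds; personnel competency assessment 302 days ago vs limit 270 → not met
Not met: 1, 2, 3, 5, 6, 7, 8, 9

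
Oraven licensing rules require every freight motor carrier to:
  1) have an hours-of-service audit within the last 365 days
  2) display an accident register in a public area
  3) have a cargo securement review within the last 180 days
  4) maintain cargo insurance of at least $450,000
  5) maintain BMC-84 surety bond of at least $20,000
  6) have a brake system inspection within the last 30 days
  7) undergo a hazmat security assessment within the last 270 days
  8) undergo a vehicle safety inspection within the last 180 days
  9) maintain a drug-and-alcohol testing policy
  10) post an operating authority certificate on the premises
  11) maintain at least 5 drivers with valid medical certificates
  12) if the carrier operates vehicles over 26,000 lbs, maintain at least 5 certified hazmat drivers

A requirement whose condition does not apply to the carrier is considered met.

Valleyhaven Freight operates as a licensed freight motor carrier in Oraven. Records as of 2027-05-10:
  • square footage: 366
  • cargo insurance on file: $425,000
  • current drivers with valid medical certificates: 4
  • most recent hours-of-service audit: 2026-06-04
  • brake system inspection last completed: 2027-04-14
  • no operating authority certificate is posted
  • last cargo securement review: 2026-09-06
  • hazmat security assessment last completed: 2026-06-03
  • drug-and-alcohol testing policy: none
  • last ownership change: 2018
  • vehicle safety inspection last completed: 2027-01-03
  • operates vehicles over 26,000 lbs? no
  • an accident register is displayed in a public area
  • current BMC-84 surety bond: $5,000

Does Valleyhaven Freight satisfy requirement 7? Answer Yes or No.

No

7. hazmat security assessment 341 days ago vs limit 270 → not met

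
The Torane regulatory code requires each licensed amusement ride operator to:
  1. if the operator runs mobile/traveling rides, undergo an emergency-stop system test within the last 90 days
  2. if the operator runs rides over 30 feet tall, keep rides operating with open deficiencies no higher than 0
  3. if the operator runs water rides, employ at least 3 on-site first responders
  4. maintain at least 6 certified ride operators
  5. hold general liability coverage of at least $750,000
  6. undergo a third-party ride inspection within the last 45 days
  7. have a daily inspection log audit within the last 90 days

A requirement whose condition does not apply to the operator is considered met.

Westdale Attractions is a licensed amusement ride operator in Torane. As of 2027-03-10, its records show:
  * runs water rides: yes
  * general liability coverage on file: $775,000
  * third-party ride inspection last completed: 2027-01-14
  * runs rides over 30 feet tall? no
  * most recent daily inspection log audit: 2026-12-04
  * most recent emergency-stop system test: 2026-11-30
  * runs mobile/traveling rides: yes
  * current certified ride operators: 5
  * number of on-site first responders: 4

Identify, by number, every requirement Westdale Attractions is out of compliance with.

1, 4, 6, 7

1. condition 'runs mobile/traveling rides' holds; emergency-stop system test 100 days ago vs limit 90 → not met
2. condition 'runs rides over 30 feet tall' does not hold → requirement n/a → met
3. condition 'runs water rides' holds; on-site first responders 4 ≥ 3 → met
4. certified ride operators 5 < 6 → not met
5. general liability coverage $775,000 ≥ $750,000 → met
6. third-party ride inspection 55 days ago vs limit 45 → not met
7. daily inspection log audit 96 days ago vs limit 90 → not met
Not met: 1, 4, 6, 7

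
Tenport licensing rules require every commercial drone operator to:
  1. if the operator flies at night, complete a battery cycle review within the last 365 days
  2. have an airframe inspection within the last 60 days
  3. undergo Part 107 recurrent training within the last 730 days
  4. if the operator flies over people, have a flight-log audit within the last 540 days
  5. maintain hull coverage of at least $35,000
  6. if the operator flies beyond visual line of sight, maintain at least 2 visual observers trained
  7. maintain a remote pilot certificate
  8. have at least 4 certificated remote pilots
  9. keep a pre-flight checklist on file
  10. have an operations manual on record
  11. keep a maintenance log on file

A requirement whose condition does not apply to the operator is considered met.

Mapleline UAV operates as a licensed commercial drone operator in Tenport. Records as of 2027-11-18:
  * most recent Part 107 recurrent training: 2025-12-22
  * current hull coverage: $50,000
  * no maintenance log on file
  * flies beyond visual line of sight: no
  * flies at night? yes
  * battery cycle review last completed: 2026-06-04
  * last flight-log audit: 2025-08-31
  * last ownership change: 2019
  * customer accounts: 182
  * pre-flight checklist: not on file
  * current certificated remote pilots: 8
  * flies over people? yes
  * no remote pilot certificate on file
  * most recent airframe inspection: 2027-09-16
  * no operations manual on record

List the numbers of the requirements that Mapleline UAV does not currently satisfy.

1, 2, 4, 7, 9, 10, 11

1. condition 'flies at night' holds; battery cycle review 532 days ago vs limit 365 → not met
2. airframe inspection 63 days ago vs limit 60 → not met
3. Part 107 recurrent training 696 days ago vs limit 730 → met
4. condition 'flies over people' holds; flight-log audit 809 days ago vs limit 540 → not met
5. hull coverage $50,000 ≥ $35,000 → met
6. condition 'flies beyond visual line of sight' does not hold → requirement n/a → met
7. remote pilot certificate absent → not met
8. certificated remote pilots 8 ≥ 4 → met
9. pre-flight checklist absent → not met
10. operations manual absent → not met
11. maintenance log absent → not met
Not met: 1, 2, 4, 7, 9, 10, 11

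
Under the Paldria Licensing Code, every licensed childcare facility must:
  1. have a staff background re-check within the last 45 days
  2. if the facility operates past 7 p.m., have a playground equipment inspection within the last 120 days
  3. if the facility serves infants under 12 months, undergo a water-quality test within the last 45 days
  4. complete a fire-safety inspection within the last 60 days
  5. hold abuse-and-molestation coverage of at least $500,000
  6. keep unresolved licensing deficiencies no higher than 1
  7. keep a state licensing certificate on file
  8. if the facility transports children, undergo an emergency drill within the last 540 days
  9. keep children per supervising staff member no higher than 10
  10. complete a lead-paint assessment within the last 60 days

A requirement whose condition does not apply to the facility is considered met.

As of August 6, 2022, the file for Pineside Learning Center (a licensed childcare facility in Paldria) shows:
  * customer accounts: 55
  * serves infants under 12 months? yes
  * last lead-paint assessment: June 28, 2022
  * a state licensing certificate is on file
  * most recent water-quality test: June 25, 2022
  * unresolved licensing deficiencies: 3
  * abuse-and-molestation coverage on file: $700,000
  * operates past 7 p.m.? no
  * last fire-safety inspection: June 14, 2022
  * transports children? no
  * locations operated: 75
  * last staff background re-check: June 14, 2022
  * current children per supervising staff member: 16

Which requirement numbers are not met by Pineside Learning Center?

1. staff background re-check 53 days ago vs limit 45 → not met
2. condition 'operates past 7 p.m.' does not hold → requirement n/a → met
3. condition 'serves infants under 12 months' holds; water-quality test 42 days ago vs limit 45 → met
4. fire-safety inspection 53 days ago vs limit 60 → met
5. abuse-and-molestation coverage $700,000 ≥ $500,000 → met
6. unresolved licensing deficiencies 3 > 1 → not met
7. state licensing certificate present → met
8. condition 'transports children' does not hold → requirement n/a → met
9. children per supervising staff member 16 > 10 → not met
10. lead-paint assessment 39 days ago vs limit 60 → met
Not met: 1, 6, 9

1, 6, 9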